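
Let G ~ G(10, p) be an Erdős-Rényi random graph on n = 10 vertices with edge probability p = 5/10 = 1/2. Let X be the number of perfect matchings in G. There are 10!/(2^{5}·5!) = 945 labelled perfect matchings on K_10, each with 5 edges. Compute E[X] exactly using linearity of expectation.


K_10 has 10!/(2^{5}·5!) = 945 labelled perfect matchings.
For each such perfect matching H, let X_H = 1 if all 5 edges of H are present in G. Then P[X_H = 1] = p^{5} = (1/2)^{5} = 1/32.
By linearity of expectation: E[X] = Σ_H E[X_H] = 945 · p^{5} = 945 · 1/32 = 945/32.
Numerically: E[X] ≈ 29.531.

E[X] = 945 · (1/2)^{5} = 945/32 ≈ 29.531.


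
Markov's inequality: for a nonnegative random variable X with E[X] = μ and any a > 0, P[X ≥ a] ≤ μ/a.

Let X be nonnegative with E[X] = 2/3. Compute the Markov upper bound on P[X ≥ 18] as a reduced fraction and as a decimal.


μ = E[X] = 2/3, a = 18.
Markov: P[X ≥ 18] ≤ μ/a = (2/3)/18 = 1/27.
Numerically: ≈ 0.037037.
(Since a = 18 > μ = 0.666667, the bound 1/27 is < 1 and informative.)

P[X ≥ 18] ≤ 1/27 ≈ 0.037037.


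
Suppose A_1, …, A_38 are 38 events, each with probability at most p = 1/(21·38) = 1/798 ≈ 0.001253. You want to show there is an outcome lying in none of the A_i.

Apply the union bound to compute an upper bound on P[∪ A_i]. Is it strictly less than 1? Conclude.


Union bound: P[∪_{i=1}^{38} A_i] ≤ Σ_i P[A_i] ≤ 38·p = 38·(1/798) = 1/21.
Numerically: 1/21 ≈ 0.047619.
Is 1/21 < 1? YES.
Since P[∪ A_i] ≤ 1/21 < 1, the complement has P[∩ A_i^c] ≥ 1 − 1/21 = 20/21 > 0, so some outcome avoids every A_i.

38·p = 1/21 ≈ 0.047619; existence CERTIFIED by the union bound.


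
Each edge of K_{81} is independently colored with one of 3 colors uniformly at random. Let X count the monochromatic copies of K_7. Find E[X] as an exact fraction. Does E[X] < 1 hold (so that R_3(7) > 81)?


E[X] = C(81, 7) · 3^{1 − 21} = 3477216600 · 3^{−20} = 3477216600/3486784401.
As a reduced fraction: E[X] = 42928600/43046721 ≈ 0.9972560.
Is E[X] < 1? YES.
Since E[X] < 1, there exists a 3-coloring of K_{81} with no monochromatic K_7; hence R_3(7) > 81.

E[X] = 42928600/43046721 ≈ 0.9972560; E[X] < 1, so R_3(7) > 81.


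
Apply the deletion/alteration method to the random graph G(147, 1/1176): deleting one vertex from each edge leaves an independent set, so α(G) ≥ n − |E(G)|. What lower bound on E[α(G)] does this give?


E[|E(G)|] = C(147, 2)·p = 10731 · (1/1176) = 73/8.
E[α(G)] ≥ n − E[|E(G)|] = 147 − 73/8 = 1103/8.
Numerically: ≈ 137.87500.
(This is only a lower bound; the true E[α(G)] may be larger.)

E[α(G)] ≥ 1103/8 ≈ 137.87500.


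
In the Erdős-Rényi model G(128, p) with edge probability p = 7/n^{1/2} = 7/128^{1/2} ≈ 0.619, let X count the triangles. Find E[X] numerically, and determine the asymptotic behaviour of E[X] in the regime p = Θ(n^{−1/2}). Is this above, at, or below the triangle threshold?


Number of potential triangles: C(128, 3) = 341376.
Each occurs with probability p³ ≈ (0.619)³ ≈ 2.36853e-01.
By linearity: E[X] = C(128, 3)·p³ ≈ 341376 · 2.36853e-01 ≈ 80855.981.
Since α = 1/2 < 1, p = c/n^{1/2} ≫ 1/n is above the triangle threshold p ~ 1/n. Asymptotically E[X] ~ (c³/6)·n^{3(1−α)} = (7³/6)·n^{1.5} → ∞; triangles are abundant w.h.p.

E[X] ≈ 80855.981; in regime p = Θ(1/n^{1/2}) E[X] diverges (above the triangle threshold p ~ 1/n).


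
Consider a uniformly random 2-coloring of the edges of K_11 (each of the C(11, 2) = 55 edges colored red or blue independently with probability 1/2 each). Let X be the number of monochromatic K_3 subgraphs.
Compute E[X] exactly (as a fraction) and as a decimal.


Let X = Σ_S X_S over the C(11, 3) = 165 subsets S of size 3, where X_S = 1 if the K_3 on S is monochromatic.
For a fixed S, the K_3 on S has C(3, 2) = 3 edges. P[all 3 edges red] = (1/2)^3, and likewise for blue, so P[monochromatic] = 2·(1/2)^3 = 2^{1 − 3} = 1/4.
Summing: E[X] = C(11, 3) · 2^{1 − 3} = 165 · 1/4 = 165/4.
Numerically: E[X] ≈ 41.250.

E[X] = C(11,3)·2^(1−C(3,2)) = 165/4 ≈ 41.250.


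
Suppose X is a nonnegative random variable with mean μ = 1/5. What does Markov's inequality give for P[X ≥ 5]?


μ = E[X] = 1/5, a = 5.
Markov: P[X ≥ 5] ≤ μ/a = (1/5)/5 = 1/25.
Numerically: ≈ 0.040.
(Since a = 5 > μ = 0.200, the bound 1/25 is < 1 and informative.)

P[X ≥ 5] ≤ 1/25 ≈ 0.040.


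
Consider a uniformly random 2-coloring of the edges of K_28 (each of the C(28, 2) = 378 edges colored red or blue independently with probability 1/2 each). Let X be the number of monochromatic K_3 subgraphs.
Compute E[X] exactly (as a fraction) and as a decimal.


Let X = Σ_S X_S over the C(28, 3) = 3276 subsets S of size 3, where X_S = 1 if the K_3 on S is monochromatic.
For a fixed S, the K_3 on S has C(3, 2) = 3 edges. P[all 3 edges red] = (1/2)^3, and likewise for blue, so P[monochromatic] = 2·(1/2)^3 = 2^{1 − 3} = 1/4.
By linearity of expectation: E[X] = C(28, 3) · 2^{1 − 3} = 3276 · 1/4 = 819.
Numerically: E[X] ≈ 819.0000.

E[X] = C(28,3)·2^(1−C(3,2)) = 819 ≈ 819.0000.


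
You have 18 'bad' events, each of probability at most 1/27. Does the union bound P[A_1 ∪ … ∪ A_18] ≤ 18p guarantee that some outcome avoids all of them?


Union bound: P[∪_{i=1}^{18} A_i] ≤ Σ_i P[A_i] ≤ 18·p = 18·(1/27) = 2/3.
Numerically: 2/3 ≈ 0.6667.
Is 2/3 < 1? YES.
Since P[∪ A_i] ≤ 2/3 < 1, the complement has P[∩ A_i^c] ≥ 1 − 2/3 = 1/3 > 0, so some outcome avoids every A_i.

18·p = 2/3 ≈ 0.6667; existence CERTIFIED by the union bound.


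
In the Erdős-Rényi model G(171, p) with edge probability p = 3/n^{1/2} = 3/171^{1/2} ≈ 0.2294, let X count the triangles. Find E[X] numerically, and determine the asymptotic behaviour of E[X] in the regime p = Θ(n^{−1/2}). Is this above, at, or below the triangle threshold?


Number of potential triangles: C(171, 3) = 818805.
Each occurs with probability p³ ≈ (0.2294)³ ≈ 1.207451e-02.
By linearity: E[X] = C(171, 3)·p³ ≈ 818805 · 1.207451e-02 ≈ 9886.6711.
Since α = 1/2 < 1, p = c/n^{1/2} ≫ 1/n is above the triangle threshold p ~ 1/n. Asymptotically E[X] ~ (c³/6)·n^{3(1−α)} = (3³/6)·n^{1.5} → ∞; triangles are abundant w.h.p.

E[X] ≈ 9886.6711; in regime p = Θ(1/n^{1/2}) E[X] diverges (above the triangle threshold p ~ 1/n).


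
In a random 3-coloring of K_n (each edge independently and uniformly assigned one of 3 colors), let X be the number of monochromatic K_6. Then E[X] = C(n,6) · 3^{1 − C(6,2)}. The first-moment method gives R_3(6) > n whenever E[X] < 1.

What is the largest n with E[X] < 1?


We need C(n, 6) · 3^{1 − 15} < 1, i.e. C(n, 6) < 3^{15 − 1} = 4782969.
Check values of n near the boundary:
  n = 36: C(36, 6) = 1947792; 1947792 < 4782969? YES
  n = 37: C(37, 6) = 2324784; 2324784 < 4782969? YES
  n = 38: C(38, 6) = 2760681; 2760681 < 4782969? YES
  n = 39: C(39, 6) = 3262623; 3262623 < 4782969? YES
  n = 40: C(40, 6) = 3838380; 3838380 < 4782969? YES
  n = 41: C(41, 6) = 4496388; 4496388 < 4782969? YES
  n = 42: C(42, 6) = 5245786; 5245786 < 4782969? NO
  n = 43: C(43, 6) = 6096454; 6096454 < 4782969? NO
The largest n with C(n, 6) < 4782969 is n = 41 (where E[X] = 1498796/1594323 ≈ 0.9401). Hence R_3(6) > 41, i.e. R_3(6) ≥ 42.

Largest n = 41; hence R_3(6) > 41.


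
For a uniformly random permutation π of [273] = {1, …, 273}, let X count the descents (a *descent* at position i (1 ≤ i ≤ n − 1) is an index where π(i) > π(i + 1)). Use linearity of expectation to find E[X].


Write X = Σ X_I over i = 1, …, 272, with X_I the indicator of one descent.
There are 272 indicators.
For each fixed i, the pair (π(i), π(i+1)) is a uniformly random ordered pair of distinct values from {1, …, 273}; by symmetry P[π(i) > π(i+1)] = 1/2.
By linearity: E[X] = 272 · (1/2) = (273 − 1) · (1/2) = 136 ≈ 136.000.

E[X] = 136 = 136.000.


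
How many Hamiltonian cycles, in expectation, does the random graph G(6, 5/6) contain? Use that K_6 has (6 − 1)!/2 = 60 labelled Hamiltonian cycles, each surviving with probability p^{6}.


K_6 has (6 − 1)!/2 = 60 labelled Hamiltonian cycles.
For each such Hamiltonian cycle H, let X_H = 1 if all 6 edges of H are present in G. Then P[X_H = 1] = p^{6} = (5/6)^{6} = 15625/46656.
By linearity: E[X] = Σ_H E[X_H] = 60 · p^{6} = 60 · 15625/46656 = 78125/3888.
Numerically: E[X] ≈ 20.09.

E[X] = 60 · (5/6)^{6} = 78125/3888 ≈ 20.09.


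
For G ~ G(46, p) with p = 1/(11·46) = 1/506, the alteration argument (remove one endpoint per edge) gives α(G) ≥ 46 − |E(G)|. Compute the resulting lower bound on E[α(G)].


E[|E(G)|] = C(46, 2)·p = 1035 · (1/506) = 45/22.
E[α(G)] ≥ n − E[|E(G)|] = 46 − 45/22 = 967/22.
Numerically: ≈ 43.955.
(This is only a lower bound; the true E[α(G)] may be larger.)

E[α(G)] ≥ 967/22 ≈ 43.955.


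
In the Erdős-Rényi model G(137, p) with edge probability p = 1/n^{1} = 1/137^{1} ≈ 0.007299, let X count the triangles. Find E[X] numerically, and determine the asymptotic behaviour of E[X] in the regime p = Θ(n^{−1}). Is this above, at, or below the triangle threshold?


Number of potential triangles: C(137, 3) = 419220.
Each occurs with probability p³ ≈ (0.007299)³ ≈ 3.889003e-07.
By linearity: E[X] = C(137, 3)·p³ ≈ 419220 · 3.889003e-07 ≈ 0.1630.
Here α = 1, so p = 1/n is exactly at the triangle threshold p ~ 1/n. Asymptotically E[X] → c³/6 = 1³/6 = 1/6 ≈ 0.1667, a bounded constant. In this regime the triangle count is asymptotically Poisson(c³/6).

E[X] ≈ 0.1630; in regime p = Θ(1/n^{1}) E[X] stays bounded (at the triangle threshold p ~ 1/n).


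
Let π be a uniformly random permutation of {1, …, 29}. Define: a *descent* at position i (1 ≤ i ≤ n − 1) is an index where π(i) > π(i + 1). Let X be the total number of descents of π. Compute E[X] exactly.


Write X = Σ X_I over i = 1, …, 28, with X_I the indicator of one descent.
There are 28 indicators.
For each fixed i, the pair (π(i), π(i+1)) is a uniformly random ordered pair of distinct values from {1, …, 29}; by symmetry P[π(i) > π(i+1)] = 1/2.
By linearity: E[X] = 28 · (1/2) = (29 − 1) · (1/2) = 14 ≈ 14.000000.

E[X] = 14 = 14.000000.


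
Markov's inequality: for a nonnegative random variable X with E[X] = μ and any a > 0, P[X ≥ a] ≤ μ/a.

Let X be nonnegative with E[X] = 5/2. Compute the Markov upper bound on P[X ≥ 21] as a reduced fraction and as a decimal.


μ = E[X] = 5/2, a = 21.
Markov: P[X ≥ 21] ≤ μ/a = (5/2)/21 = 5/42.
Numerically: ≈ 0.11905.
(Since a = 21 > μ = 2.50000, the bound 5/42 is < 1 and informative.)

P[X ≥ 21] ≤ 5/42 ≈ 0.11905.


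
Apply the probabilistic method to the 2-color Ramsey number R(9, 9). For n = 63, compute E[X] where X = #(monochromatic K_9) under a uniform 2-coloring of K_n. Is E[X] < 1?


E[X] = C(63, 9) · 2^{1 − 36} = 23667689815 · 2^{−35} = 23667689815/34359738368.
As a reduced fraction: E[X] = 23667689815/34359738368 ≈ 0.6888.
Is E[X] < 1? YES.
Since E[X] < 1, there exists a 2-coloring of K_{63} with no monochromatic K_9; hence R(9, 9) > 63.

E[X] = 23667689815/34359738368 ≈ 0.6888; E[X] < 1, so R(9, 9) > 63.


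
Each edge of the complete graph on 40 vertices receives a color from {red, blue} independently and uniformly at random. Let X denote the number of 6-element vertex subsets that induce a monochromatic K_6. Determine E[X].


Let X = Σ_S X_S over the C(40, 6) = 3838380 subsets S of size 6, where X_S = 1 if the K_6 on S is monochromatic.
For a fixed S, the K_6 on S has C(6, 2) = 15 edges. P[all 15 edges red] = (1/2)^15, and likewise for blue, so P[monochromatic] = 2·(1/2)^15 = 2^{1 − 15} = 1/16384.
By linearity: E[X] = C(40, 6) · 2^{1 − 15} = 3838380 · 1/16384 = 959595/4096.
Numerically: E[X] ≈ 234.276123.

E[X] = C(40,6)·2^(1−C(6,2)) = 959595/4096 ≈ 234.276123.


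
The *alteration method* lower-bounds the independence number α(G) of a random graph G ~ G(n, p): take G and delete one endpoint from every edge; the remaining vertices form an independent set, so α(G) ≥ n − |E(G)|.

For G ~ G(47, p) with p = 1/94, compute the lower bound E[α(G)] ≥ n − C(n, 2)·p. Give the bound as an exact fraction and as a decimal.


E[|E(G)|] = C(47, 2)·p = 1081 · (1/94) = 23/2.
E[α(G)] ≥ n − E[|E(G)|] = 47 − 23/2 = 71/2.
Numerically: ≈ 35.500000.
(This is only a lower bound; the true E[α(G)] may be larger.)

E[α(G)] ≥ 71/2 ≈ 35.500000.


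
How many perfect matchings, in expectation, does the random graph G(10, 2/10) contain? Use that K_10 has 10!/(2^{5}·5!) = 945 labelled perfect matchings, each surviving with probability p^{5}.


K_10 has 10!/(2^{5}·5!) = 945 labelled perfect matchings.
For each such perfect matching H, let X_H = 1 if all 5 edges of H are present in G. Then P[X_H = 1] = p^{5} = (1/5)^{5} = 1/3125.
Summing the indicators: E[X] = Σ_H E[X_H] = 945 · p^{5} = 945 · 1/3125 = 189/625.
Numerically: E[X] ≈ 0.3024.

E[X] = 945 · (1/5)^{5} = 189/625 ≈ 0.3024.


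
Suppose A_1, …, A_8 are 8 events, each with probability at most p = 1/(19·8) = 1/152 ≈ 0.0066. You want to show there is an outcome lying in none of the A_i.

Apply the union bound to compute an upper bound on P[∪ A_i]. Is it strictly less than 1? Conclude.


Union bound: P[∪_{i=1}^{8} A_i] ≤ Σ_i P[A_i] ≤ 8·p = 8·(1/152) = 1/19.
Numerically: 1/19 ≈ 0.0526.
Is 1/19 < 1? YES.
Since P[∪ A_i] ≤ 1/19 < 1, the complement has P[∩ A_i^c] ≥ 1 − 1/19 = 18/19 > 0, so some outcome avoids every A_i.

8·p = 1/19 ≈ 0.0526; existence CERTIFIED by the union bound.


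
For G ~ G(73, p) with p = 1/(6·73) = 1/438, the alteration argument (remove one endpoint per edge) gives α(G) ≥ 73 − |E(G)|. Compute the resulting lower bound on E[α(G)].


E[|E(G)|] = C(73, 2)·p = 2628 · (1/438) = 6.
E[α(G)] ≥ n − E[|E(G)|] = 73 − 6 = 67.
Numerically: ≈ 67.0000.
(This is only a lower bound; the true E[α(G)] may be larger.)

E[α(G)] ≥ 67 ≈ 67.0000.


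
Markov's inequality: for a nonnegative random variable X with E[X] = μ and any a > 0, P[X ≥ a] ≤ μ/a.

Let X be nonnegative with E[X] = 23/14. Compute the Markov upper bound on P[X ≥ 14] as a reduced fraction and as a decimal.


μ = E[X] = 23/14, a = 14.
Markov: P[X ≥ 14] ≤ μ/a = (23/14)/14 = 23/196.
Numerically: ≈ 0.11735.
(Since a = 14 > μ = 1.64286, the bound 23/196 is < 1 and informative.)

P[X ≥ 14] ≤ 23/196 ≈ 0.11735.


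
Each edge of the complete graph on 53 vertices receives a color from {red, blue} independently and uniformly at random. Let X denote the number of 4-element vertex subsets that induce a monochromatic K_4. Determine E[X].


Let X = Σ_S X_S over the C(53, 4) = 292825 subsets S of size 4, where X_S = 1 if the K_4 on S is monochromatic.
For a fixed S, the K_4 on S has C(4, 2) = 6 edges. P[all 6 edges red] = (1/2)^6, and likewise for blue, so P[monochromatic] = 2·(1/2)^6 = 2^{1 − 6} = 1/32.
Summing: E[X] = C(53, 4) · 2^{1 − 6} = 292825 · 1/32 = 292825/32.
Numerically: E[X] ≈ 9150.781250.

E[X] = C(53,4)·2^(1−C(4,2)) = 292825/32 ≈ 9150.781250.


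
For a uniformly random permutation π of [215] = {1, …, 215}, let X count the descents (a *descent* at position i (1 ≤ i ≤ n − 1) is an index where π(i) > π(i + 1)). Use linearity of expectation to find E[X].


Write X = Σ X_I over i = 1, …, 214, with X_I the indicator of one descent.
There are 214 indicators.
For each fixed i, the pair (π(i), π(i+1)) is a uniformly random ordered pair of distinct values from {1, …, 215}; by symmetry P[π(i) > π(i+1)] = 1/2.
By linearity: E[X] = 214 · (1/2) = (215 − 1) · (1/2) = 107 ≈ 107.000000.

E[X] = 107 = 107.000000.


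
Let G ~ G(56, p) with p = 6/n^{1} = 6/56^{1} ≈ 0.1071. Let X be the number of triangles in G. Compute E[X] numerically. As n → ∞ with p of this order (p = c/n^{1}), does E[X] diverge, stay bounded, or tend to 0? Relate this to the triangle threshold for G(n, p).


Number of potential triangles: C(56, 3) = 27720.
Each occurs with probability p³ ≈ (0.1071)³ ≈ 1.229956e-03.
By linearity: E[X] = C(56, 3)·p³ ≈ 27720 · 1.229956e-03 ≈ 34.0944.
Here α = 1, so p = 6/n is exactly at the triangle threshold p ~ 1/n. Asymptotically E[X] → c³/6 = 6³/6 = 36 ≈ 36.0000, a bounded constant. In this regime the triangle count is asymptotically Poisson(c³/6).

E[X] ≈ 34.0944; in regime p = Θ(1/n^{1}) E[X] stays bounded (at the triangle threshold p ~ 1/n).


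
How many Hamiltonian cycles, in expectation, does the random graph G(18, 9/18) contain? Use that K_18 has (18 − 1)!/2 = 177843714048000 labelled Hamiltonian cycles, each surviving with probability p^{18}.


K_18 has (18 − 1)!/2 = 177843714048000 labelled Hamiltonian cycles.
For each such Hamiltonian cycle H, let X_H = 1 if all 18 edges of H are present in G. Then P[X_H = 1] = p^{18} = (1/2)^{18} = 1/262144.
Summing the indicators: E[X] = Σ_H E[X_H] = 177843714048000 · p^{18} = 177843714048000 · 1/262144 = 10854718875/16.
Numerically: E[X] ≈ 6.7842e+08.

E[X] = 177843714048000 · (1/2)^{18} = 10854718875/16 ≈ 6.7842e+08.


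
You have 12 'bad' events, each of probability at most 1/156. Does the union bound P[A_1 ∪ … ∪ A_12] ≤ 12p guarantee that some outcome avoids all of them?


Union bound: P[∪_{i=1}^{12} A_i] ≤ Σ_i P[A_i] ≤ 12·p = 12·(1/156) = 1/13.
Numerically: 1/13 ≈ 0.077.
Is 1/13 < 1? YES.
Since P[∪ A_i] ≤ 1/13 < 1, the complement has P[∩ A_i^c] ≥ 1 − 1/13 = 12/13 > 0, so some outcome avoids every A_i.

12·p = 1/13 ≈ 0.077; existence CERTIFIED by the union bound.


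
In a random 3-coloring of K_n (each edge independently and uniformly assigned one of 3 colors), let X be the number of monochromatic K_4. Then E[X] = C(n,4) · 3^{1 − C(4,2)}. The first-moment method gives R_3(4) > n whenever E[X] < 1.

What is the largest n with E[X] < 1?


We need C(n, 4) · 3^{1 − 6} < 1, i.e. C(n, 4) < 3^{6 − 1} = 243.
Check values of n near the boundary:
  n = 9: C(9, 4) = 126; 126 < 243? YES
  n = 10: C(10, 4) = 210; 210 < 243? YES
  n = 11: C(11, 4) = 330; 330 < 243? NO
  n = 12: C(12, 4) = 495; 495 < 243? NO
The largest n with C(n, 4) < 243 is n = 10 (where E[X] = 70/81 ≈ 0.864198). Hence R_3(4) > 10, i.e. R_3(4) ≥ 11.

Largest n = 10; hence R_3(4) > 10.


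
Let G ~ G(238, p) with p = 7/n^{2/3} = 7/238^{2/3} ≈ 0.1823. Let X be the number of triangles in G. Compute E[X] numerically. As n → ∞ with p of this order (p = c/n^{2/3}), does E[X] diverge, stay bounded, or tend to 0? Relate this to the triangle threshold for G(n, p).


Number of potential triangles: C(238, 3) = 2218636.
Each occurs with probability p³ ≈ (0.1823)³ ≈ 6.055363e-03.
By linearity: E[X] = C(238, 3)·p³ ≈ 2218636 · 6.055363e-03 ≈ 13434.6471.
Since α = 2/3 < 1, p = c/n^{2/3} ≫ 1/n is above the triangle threshold p ~ 1/n. Asymptotically E[X] ~ (c³/6)·n^{3(1−α)} = (7³/6)·n^{1} → ∞; triangles are abundant w.h.p.

E[X] ≈ 13434.6471; in regime p = Θ(1/n^{2/3}) E[X] diverges (above the triangle threshold p ~ 1/n).


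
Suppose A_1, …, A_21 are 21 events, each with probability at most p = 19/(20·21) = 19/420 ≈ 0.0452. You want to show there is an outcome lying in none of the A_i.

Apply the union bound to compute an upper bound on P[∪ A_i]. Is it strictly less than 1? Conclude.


Union bound: P[∪_{i=1}^{21} A_i] ≤ Σ_i P[A_i] ≤ 21·p = 21·(19/420) = 19/20.
Numerically: 19/20 ≈ 0.9500.
Is 19/20 < 1? YES.
Since P[∪ A_i] ≤ 19/20 < 1, the complement has P[∩ A_i^c] ≥ 1 − 19/20 = 1/20 > 0, so some outcome avoids every A_i.

21·p = 19/20 ≈ 0.9500; existence CERTIFIED by the union bound.


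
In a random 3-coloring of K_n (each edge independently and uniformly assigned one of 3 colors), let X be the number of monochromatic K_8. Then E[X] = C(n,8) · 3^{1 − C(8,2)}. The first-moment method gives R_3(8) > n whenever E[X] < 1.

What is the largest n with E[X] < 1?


We need C(n, 8) · 3^{1 − 28} < 1, i.e. C(n, 8) < 3^{28 − 1} = 7625597484987.
Check values of n near the boundary:
  n = 155: C(155, 8) = 6876747915675; 6876747915675 < 7625597484987? YES
  n = 156: C(156, 8) = 7248464019225; 7248464019225 < 7625597484987? YES
  n = 157: C(157, 8) = 7637643295425; 7637643295425 < 7625597484987? NO
The largest n with C(n, 8) < 7625597484987 is n = 156 (where E[X] = 805384891025/847288609443 ≈ 0.9505437). Hence R_3(8) > 156, i.e. R_3(8) ≥ 157.

Largest n = 156; hence R_3(8) > 156.


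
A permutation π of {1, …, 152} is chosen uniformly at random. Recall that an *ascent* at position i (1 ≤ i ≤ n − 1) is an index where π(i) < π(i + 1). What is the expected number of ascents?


Write X = Σ X_I over i = 1, …, 151, with X_I the indicator of one ascent.
There are 151 indicators.
For each fixed i, the pair (π(i), π(i+1)) is a uniformly random ordered pair of distinct values from {1, …, 152}; by symmetry P[π(i) < π(i+1)] = 1/2.
By linearity: E[X] = 151 · (1/2) = (152 − 1) · (1/2) = 151/2 ≈ 75.5000.

E[X] = 151/2 = 75.5000.


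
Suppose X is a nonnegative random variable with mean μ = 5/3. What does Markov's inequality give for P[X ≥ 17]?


μ = E[X] = 5/3, a = 17.
Markov: P[X ≥ 17] ≤ μ/a = (5/3)/17 = 5/51.
Numerically: ≈ 0.098.
(Since a = 17 > μ = 1.667, the bound 5/51 is < 1 and informative.)

P[X ≥ 17] ≤ 5/51 ≈ 0.098.


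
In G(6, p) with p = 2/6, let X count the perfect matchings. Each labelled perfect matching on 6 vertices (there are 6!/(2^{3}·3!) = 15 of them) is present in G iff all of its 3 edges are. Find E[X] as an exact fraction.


K_6 has 6!/(2^{3}·3!) = 15 labelled perfect matchings.
For each such perfect matching H, let X_H = 1 if all 3 edges of H are present in G. Then P[X_H = 1] = p^{3} = (1/3)^{3} = 1/27.
By linearity: E[X] = Σ_H E[X_H] = 15 · p^{3} = 15 · 1/27 = 5/9.
Numerically: E[X] ≈ 0.5556.

E[X] = 15 · (1/3)^{3} = 5/9 ≈ 0.5556.


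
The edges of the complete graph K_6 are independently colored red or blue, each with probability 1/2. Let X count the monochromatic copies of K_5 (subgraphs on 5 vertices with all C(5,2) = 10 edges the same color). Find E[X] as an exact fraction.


Let X = Σ_S X_S over the C(6, 5) = 6 subsets S of size 5, where X_S = 1 if the K_5 on S is monochromatic.
For a fixed S, the K_5 on S has C(5, 2) = 10 edges. P[all 10 edges red] = (1/2)^10, and likewise for blue, so P[monochromatic] = 2·(1/2)^10 = 2^{1 − 10} = 1/512.
Summing: E[X] = C(6, 5) · 2^{1 − 10} = 6 · 1/512 = 3/256.
Numerically: E[X] ≈ 0.01172.

E[X] = C(6,5)·2^(1−C(5,2)) = 3/256 ≈ 0.01172.


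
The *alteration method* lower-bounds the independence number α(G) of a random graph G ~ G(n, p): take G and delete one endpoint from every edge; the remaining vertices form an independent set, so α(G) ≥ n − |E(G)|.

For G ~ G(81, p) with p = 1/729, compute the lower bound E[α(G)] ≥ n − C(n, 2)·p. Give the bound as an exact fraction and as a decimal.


E[|E(G)|] = C(81, 2)·p = 3240 · (1/729) = 40/9.
E[α(G)] ≥ n − E[|E(G)|] = 81 − 40/9 = 689/9.
Numerically: ≈ 76.5556.
(This is only a lower bound; the true E[α(G)] may be larger.)

E[α(G)] ≥ 689/9 ≈ 76.5556.


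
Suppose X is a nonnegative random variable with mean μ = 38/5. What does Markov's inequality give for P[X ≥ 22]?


μ = E[X] = 38/5, a = 22.
Markov: P[X ≥ 22] ≤ μ/a = (38/5)/22 = 19/55.
Numerically: ≈ 0.345455.
(Since a = 22 > μ = 7.600000, the bound 19/55 is < 1 and informative.)

P[X ≥ 22] ≤ 19/55 ≈ 0.345455.


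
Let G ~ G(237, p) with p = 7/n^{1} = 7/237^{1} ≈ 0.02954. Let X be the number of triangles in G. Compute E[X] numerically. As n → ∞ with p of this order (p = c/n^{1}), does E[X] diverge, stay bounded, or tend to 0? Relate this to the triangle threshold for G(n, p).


Number of potential triangles: C(237, 3) = 2190670.
Each occurs with probability p³ ≈ (0.02954)³ ≈ 2.576612e-05.
By linearity: E[X] = C(237, 3)·p³ ≈ 2190670 · 2.576612e-05 ≈ 56.4451.
Here α = 1, so p = 7/n is exactly at the triangle threshold p ~ 1/n. Asymptotically E[X] → c³/6 = 7³/6 = 343/6 ≈ 57.1667, a bounded constant. In this regime the triangle count is asymptotically Poisson(c³/6).

E[X] ≈ 56.4451; in regime p = Θ(1/n^{1}) E[X] stays bounded (at the triangle threshold p ~ 1/n).


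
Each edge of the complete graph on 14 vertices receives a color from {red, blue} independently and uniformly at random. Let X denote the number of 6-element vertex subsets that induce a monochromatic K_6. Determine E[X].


Let X = Σ_S X_S over the C(14, 6) = 3003 subsets S of size 6, where X_S = 1 if the K_6 on S is monochromatic.
For a fixed S, the K_6 on S has C(6, 2) = 15 edges. P[all 15 edges red] = (1/2)^15, and likewise for blue, so P[monochromatic] = 2·(1/2)^15 = 2^{1 − 15} = 1/16384.
By linearity: E[X] = C(14, 6) · 2^{1 − 15} = 3003 · 1/16384 = 3003/16384.
Numerically: E[X] ≈ 0.18329.

E[X] = C(14,6)·2^(1−C(6,2)) = 3003/16384 ≈ 0.18329.


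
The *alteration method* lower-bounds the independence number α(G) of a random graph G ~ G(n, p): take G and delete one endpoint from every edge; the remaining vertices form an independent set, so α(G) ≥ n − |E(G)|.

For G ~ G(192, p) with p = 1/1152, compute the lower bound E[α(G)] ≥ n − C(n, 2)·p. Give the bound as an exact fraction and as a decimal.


E[|E(G)|] = C(192, 2)·p = 18336 · (1/1152) = 191/12.
E[α(G)] ≥ n − E[|E(G)|] = 192 − 191/12 = 2113/12.
Numerically: ≈ 176.083.
(This is only a lower bound; the true E[α(G)] may be larger.)

E[α(G)] ≥ 2113/12 ≈ 176.083.


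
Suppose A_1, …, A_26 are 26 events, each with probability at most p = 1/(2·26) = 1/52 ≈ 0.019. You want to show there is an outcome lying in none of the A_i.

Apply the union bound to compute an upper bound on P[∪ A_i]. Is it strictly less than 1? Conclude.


Union bound: P[∪_{i=1}^{26} A_i] ≤ Σ_i P[A_i] ≤ 26·p = 26·(1/52) = 1/2.
Numerically: 1/2 ≈ 0.500.
Is 1/2 < 1? YES.
Since P[∪ A_i] ≤ 1/2 < 1, the complement has P[∩ A_i^c] ≥ 1 − 1/2 = 1/2 > 0, so some outcome avoids every A_i.

26·p = 1/2 ≈ 0.500; existence CERTIFIED by the union bound.


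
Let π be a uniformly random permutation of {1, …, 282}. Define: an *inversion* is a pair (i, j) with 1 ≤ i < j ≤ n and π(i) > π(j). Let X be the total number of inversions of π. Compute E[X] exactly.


Write X = Σ X_I over the C(282, 2) = 39621 pairs i < j, with X_I the indicator of one inversion.
There are 39621 indicators.
For each fixed pair i < j, the values π(i) and π(j) are two distinct elements of {1, …, 282} in uniformly random order; by symmetry P[π(i) > π(j)] = 1/2.
By linearity: E[X] = 39621 · (1/2) = C(282, 2) · (1/2) = 39621/2 = 39621/2 ≈ 19810.5000.

E[X] = 39621/2 = 19810.5000.


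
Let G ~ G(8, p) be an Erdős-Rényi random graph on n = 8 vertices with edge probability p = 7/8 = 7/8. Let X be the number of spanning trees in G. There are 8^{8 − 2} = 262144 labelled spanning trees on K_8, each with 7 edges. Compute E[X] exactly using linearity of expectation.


K_8 has 8^{8 − 2} = 262144 labelled spanning trees.
For each such spanning tree H, let X_H = 1 if all 7 edges of H are present in G. Then P[X_H = 1] = p^{7} = (7/8)^{7} = 823543/2097152.
By linearity of expectation: E[X] = Σ_H E[X_H] = 262144 · p^{7} = 262144 · 823543/2097152 = 823543/8.
Numerically: E[X] ≈ 1.029e+05.

E[X] = 262144 · (7/8)^{7} = 823543/8 ≈ 1.029e+05.


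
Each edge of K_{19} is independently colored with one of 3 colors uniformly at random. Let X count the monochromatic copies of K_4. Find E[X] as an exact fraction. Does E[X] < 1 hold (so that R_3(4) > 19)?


E[X] = C(19, 4) · 3^{1 − 6} = 3876 · 3^{−5} = 3876/243.
As a reduced fraction: E[X] = 1292/81 ≈ 15.9506173.
Is E[X] < 1? NO.
Since E[X] ≥ 1, the first-moment bound is inconclusive at n = 19; it does NOT by itself certify R_3(4) > 19.

E[X] = 1292/81 ≈ 15.9506173; E[X] ≥ 1; first-moment method inconclusive here.


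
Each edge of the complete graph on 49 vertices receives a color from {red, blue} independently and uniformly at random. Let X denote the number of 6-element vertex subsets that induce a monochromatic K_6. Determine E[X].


Let X = Σ_S X_S over the C(49, 6) = 13983816 subsets S of size 6, where X_S = 1 if the K_6 on S is monochromatic.
For a fixed S, the K_6 on S has C(6, 2) = 15 edges. P[all 15 edges red] = (1/2)^15, and likewise for blue, so P[monochromatic] = 2·(1/2)^15 = 2^{1 − 15} = 1/16384.
Summing: E[X] = C(49, 6) · 2^{1 − 15} = 13983816 · 1/16384 = 1747977/2048.
Numerically: E[X] ≈ 853.50439.

E[X] = C(49,6)·2^(1−C(6,2)) = 1747977/2048 ≈ 853.50439.


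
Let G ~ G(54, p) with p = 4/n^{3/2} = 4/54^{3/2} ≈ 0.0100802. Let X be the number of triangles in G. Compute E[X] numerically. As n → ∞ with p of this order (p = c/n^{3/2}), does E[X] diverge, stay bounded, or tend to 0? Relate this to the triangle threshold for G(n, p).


Number of potential triangles: C(54, 3) = 24804.
Each occurs with probability p³ ≈ (0.0100802)³ ≈ 1.02425491e-06.
By linearity: E[X] = C(54, 3)·p³ ≈ 24804 · 1.02425491e-06 ≈ 0.025406.
Since α = 3/2 > 1, p = c/n^{3/2} = o(1/n) is below the triangle threshold p ~ 1/n. Asymptotically E[X] ~ (c³/6)·n^{3(1−α)} = (4³/6)·n^{-1.5} → 0, so by Markov's inequality G has no triangles w.h.p.

E[X] ≈ 0.025406; in regime p = Θ(1/n^{3/2}) E[X] tends to 0 (below the triangle threshold p ~ 1/n).


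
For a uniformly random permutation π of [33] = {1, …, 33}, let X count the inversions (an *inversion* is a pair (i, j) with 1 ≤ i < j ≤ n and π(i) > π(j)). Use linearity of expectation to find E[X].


Write X = Σ X_I over the C(33, 2) = 528 pairs i < j, with X_I the indicator of one inversion.
There are 528 indicators.
For each fixed pair i < j, the values π(i) and π(j) are two distinct elements of {1, …, 33} in uniformly random order; by symmetry P[π(i) > π(j)] = 1/2.
By linearity: E[X] = 528 · (1/2) = C(33, 2) · (1/2) = 528/2 = 264 ≈ 264.00000.

E[X] = 264 = 264.00000.


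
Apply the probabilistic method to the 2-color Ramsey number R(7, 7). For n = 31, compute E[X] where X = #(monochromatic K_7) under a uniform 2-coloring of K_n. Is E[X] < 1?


E[X] = C(31, 7) · 2^{1 − 21} = 2629575 · 2^{−20} = 2629575/1048576.
As a reduced fraction: E[X] = 2629575/1048576 ≈ 2.507758.
Is E[X] < 1? NO.
Since E[X] ≥ 1, the first-moment bound is inconclusive at n = 31; it does NOT by itself certify R(7, 7) > 31.

E[X] = 2629575/1048576 ≈ 2.507758; E[X] ≥ 1; first-moment method inconclusive here.


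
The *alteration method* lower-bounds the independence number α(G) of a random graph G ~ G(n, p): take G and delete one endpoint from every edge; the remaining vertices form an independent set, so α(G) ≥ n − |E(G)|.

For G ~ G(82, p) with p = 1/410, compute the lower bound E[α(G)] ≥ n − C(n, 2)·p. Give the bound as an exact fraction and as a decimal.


E[|E(G)|] = C(82, 2)·p = 3321 · (1/410) = 81/10.
E[α(G)] ≥ n − E[|E(G)|] = 82 − 81/10 = 739/10.
Numerically: ≈ 73.900.
(This is only a lower bound; the true E[α(G)] may be larger.)

E[α(G)] ≥ 739/10 ≈ 73.900.


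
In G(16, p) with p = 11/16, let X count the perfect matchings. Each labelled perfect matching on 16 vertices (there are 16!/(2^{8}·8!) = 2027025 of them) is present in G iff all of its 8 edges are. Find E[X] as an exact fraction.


K_16 has 16!/(2^{8}·8!) = 2027025 labelled perfect matchings.
For each such perfect matching H, let X_H = 1 if all 8 edges of H are present in G. Then P[X_H = 1] = p^{8} = (11/16)^{8} = 214358881/4294967296.
By linearity of expectation: E[X] = Σ_H E[X_H] = 2027025 · p^{8} = 2027025 · 214358881/4294967296 = 434510810759025/4294967296.
Numerically: E[X] ≈ 1.0117e+05.

E[X] = 2027025 · (11/16)^{8} = 434510810759025/4294967296 ≈ 1.0117e+05.


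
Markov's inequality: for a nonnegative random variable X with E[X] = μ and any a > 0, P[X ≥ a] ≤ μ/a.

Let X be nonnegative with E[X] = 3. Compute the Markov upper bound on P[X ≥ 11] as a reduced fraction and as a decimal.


μ = E[X] = 3, a = 11.
Markov: P[X ≥ 11] ≤ μ/a = (3)/11 = 3/11.
Numerically: ≈ 0.272727.
(Since a = 11 > μ = 3.000000, the bound 3/11 is < 1 and informative.)

P[X ≥ 11] ≤ 3/11 ≈ 0.272727.


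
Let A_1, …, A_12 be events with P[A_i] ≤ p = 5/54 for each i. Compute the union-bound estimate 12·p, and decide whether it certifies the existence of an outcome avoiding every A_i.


Union bound: P[∪_{i=1}^{12} A_i] ≤ Σ_i P[A_i] ≤ 12·p = 12·(5/54) = 10/9.
Numerically: 10/9 ≈ 1.11111.
Is 10/9 < 1? NO.
Since the bound 10/9 is ≥ 1, the union bound is uninformative here; it does NOT by itself certify existence.

12·p = 10/9 ≈ 1.11111; existence NOT certified by the union bound.


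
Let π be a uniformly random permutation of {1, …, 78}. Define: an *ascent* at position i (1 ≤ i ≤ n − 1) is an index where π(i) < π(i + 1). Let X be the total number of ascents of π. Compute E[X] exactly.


Write X = Σ X_I over i = 1, …, 77, with X_I the indicator of one ascent.
There are 77 indicators.
For each fixed i, the pair (π(i), π(i+1)) is a uniformly random ordered pair of distinct values from {1, …, 78}; by symmetry P[π(i) < π(i+1)] = 1/2.
By linearity: E[X] = 77 · (1/2) = (78 − 1) · (1/2) = 77/2 ≈ 38.500.

E[X] = 77/2 = 38.500.


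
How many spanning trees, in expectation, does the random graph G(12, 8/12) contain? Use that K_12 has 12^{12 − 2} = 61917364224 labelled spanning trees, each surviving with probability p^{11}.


K_12 has 12^{12 − 2} = 61917364224 labelled spanning trees.
For each such spanning tree H, let X_H = 1 if all 11 edges of H are present in G. Then P[X_H = 1] = p^{11} = (2/3)^{11} = 2048/177147.
Summing the indicators: E[X] = Σ_H E[X_H] = 61917364224 · p^{11} = 61917364224 · 2048/177147 = 2147483648/3.
Numerically: E[X] ≈ 7.1583e+08.

E[X] = 61917364224 · (2/3)^{11} = 2147483648/3 ≈ 7.1583e+08.


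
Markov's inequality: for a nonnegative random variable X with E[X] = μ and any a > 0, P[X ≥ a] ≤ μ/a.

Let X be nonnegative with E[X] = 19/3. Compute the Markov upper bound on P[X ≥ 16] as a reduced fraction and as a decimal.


μ = E[X] = 19/3, a = 16.
Markov: P[X ≥ 16] ≤ μ/a = (19/3)/16 = 19/48.
Numerically: ≈ 0.395833.
(Since a = 16 > μ = 6.333333, the bound 19/48 is < 1 and informative.)

P[X ≥ 16] ≤ 19/48 ≈ 0.395833.


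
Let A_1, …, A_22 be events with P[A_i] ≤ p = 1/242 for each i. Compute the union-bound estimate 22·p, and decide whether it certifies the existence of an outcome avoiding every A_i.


Union bound: P[∪_{i=1}^{22} A_i] ≤ Σ_i P[A_i] ≤ 22·p = 22·(1/242) = 1/11.
Numerically: 1/11 ≈ 0.0909.
Is 1/11 < 1? YES.
Since P[∪ A_i] ≤ 1/11 < 1, the complement has P[∩ A_i^c] ≥ 1 − 1/11 = 10/11 > 0, so some outcome avoids every A_i.

22·p = 1/11 ≈ 0.0909; existence CERTIFIED by the union bound.


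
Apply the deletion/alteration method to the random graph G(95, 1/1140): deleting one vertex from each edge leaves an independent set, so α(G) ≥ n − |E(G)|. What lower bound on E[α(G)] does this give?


E[|E(G)|] = C(95, 2)·p = 4465 · (1/1140) = 47/12.
E[α(G)] ≥ n − E[|E(G)|] = 95 − 47/12 = 1093/12.
Numerically: ≈ 91.0833.
(This is only a lower bound; the true E[α(G)] may be larger.)

E[α(G)] ≥ 1093/12 ≈ 91.0833.


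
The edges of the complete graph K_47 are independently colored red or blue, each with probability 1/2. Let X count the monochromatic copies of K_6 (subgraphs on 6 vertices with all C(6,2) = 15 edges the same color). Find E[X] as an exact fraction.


Let X = Σ_S X_S over the C(47, 6) = 10737573 subsets S of size 6, where X_S = 1 if the K_6 on S is monochromatic.
For a fixed S, the K_6 on S has C(6, 2) = 15 edges. P[all 15 edges red] = (1/2)^15, and likewise for blue, so P[monochromatic] = 2·(1/2)^15 = 2^{1 − 15} = 1/16384.
Summing: E[X] = C(47, 6) · 2^{1 − 15} = 10737573 · 1/16384 = 10737573/16384.
Numerically: E[X] ≈ 655.369.

E[X] = C(47,6)·2^(1−C(6,2)) = 10737573/16384 ≈ 655.369.


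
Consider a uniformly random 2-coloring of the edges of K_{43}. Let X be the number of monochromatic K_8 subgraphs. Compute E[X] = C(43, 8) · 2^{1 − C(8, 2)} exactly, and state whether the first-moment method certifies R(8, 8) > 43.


E[X] = C(43, 8) · 2^{1 − 28} = 145008513 · 2^{−27} = 145008513/134217728.
As a reduced fraction: E[X] = 145008513/134217728 ≈ 1.08040.
Is E[X] < 1? NO.
Since E[X] ≥ 1, the first-moment bound is inconclusive at n = 43; it does NOT by itself certify R(8, 8) > 43.

E[X] = 145008513/134217728 ≈ 1.08040; E[X] ≥ 1; first-moment method inconclusive here.


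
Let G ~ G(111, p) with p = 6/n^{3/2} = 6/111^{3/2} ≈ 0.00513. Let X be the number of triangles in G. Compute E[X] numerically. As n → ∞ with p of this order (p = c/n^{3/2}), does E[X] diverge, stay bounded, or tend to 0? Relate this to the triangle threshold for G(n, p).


Number of potential triangles: C(111, 3) = 221815.
Each occurs with probability p³ ≈ (0.00513)³ ≈ 1.35052e-07.
By linearity: E[X] = C(111, 3)·p³ ≈ 221815 · 1.35052e-07 ≈ 0.030.
Since α = 3/2 > 1, p = c/n^{3/2} = o(1/n) is below the triangle threshold p ~ 1/n. Asymptotically E[X] ~ (c³/6)·n^{3(1−α)} = (6³/6)·n^{-1.5} → 0, so by Markov's inequality G has no triangles w.h.p.

E[X] ≈ 0.030; in regime p = Θ(1/n^{3/2}) E[X] tends to 0 (below the triangle threshold p ~ 1/n).


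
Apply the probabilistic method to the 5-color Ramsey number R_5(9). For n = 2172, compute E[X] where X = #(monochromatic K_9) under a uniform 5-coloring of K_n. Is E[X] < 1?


E[X] = C(2172, 9) · 5^{1 − 36} = 2915866900084148060642020 · 5^{−35} = 2915866900084148060642020/2910383045673370361328125.
As a reduced fraction: E[X] = 583173380016829612128404/582076609134674072265625 ≈ 1.00188.
Is E[X] < 1? NO.
Since E[X] ≥ 1, the first-moment bound is inconclusive at n = 2172; it does NOT by itself certify R_5(9) > 2172.

E[X] = 583173380016829612128404/582076609134674072265625 ≈ 1.00188; E[X] ≥ 1; first-moment method inconclusive here.


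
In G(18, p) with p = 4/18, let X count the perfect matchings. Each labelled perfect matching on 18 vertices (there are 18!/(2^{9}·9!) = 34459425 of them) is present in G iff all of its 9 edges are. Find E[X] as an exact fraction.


K_18 has 18!/(2^{9}·9!) = 34459425 labelled perfect matchings.
For each such perfect matching H, let X_H = 1 if all 9 edges of H are present in G. Then P[X_H = 1] = p^{9} = (2/9)^{9} = 512/387420489.
By linearity: E[X] = Σ_H E[X_H] = 34459425 · p^{9} = 34459425 · 512/387420489 = 217817600/4782969.
Numerically: E[X] ≈ 45.5402.

E[X] = 34459425 · (2/9)^{9} = 217817600/4782969 ≈ 45.5402.


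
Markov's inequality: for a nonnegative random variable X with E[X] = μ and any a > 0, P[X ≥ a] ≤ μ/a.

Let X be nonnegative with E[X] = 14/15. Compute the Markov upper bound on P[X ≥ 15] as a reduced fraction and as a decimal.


μ = E[X] = 14/15, a = 15.
Markov: P[X ≥ 15] ≤ μ/a = (14/15)/15 = 14/225.
Numerically: ≈ 0.06222.
(Since a = 15 > μ = 0.93333, the bound 14/225 is < 1 and informative.)

P[X ≥ 15] ≤ 14/225 ≈ 0.06222.


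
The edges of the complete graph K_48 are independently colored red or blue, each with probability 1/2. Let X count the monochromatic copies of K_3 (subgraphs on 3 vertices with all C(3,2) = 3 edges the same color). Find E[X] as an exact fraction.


Let X = Σ_S X_S over the C(48, 3) = 17296 subsets S of size 3, where X_S = 1 if the K_3 on S is monochromatic.
For a fixed S, the K_3 on S has C(3, 2) = 3 edges. P[all 3 edges red] = (1/2)^3, and likewise for blue, so P[monochromatic] = 2·(1/2)^3 = 2^{1 − 3} = 1/4.
Summing: E[X] = C(48, 3) · 2^{1 − 3} = 17296 · 1/4 = 4324.
Numerically: E[X] ≈ 4324.000000.

E[X] = C(48,3)·2^(1−C(3,2)) = 4324 ≈ 4324.000000.
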